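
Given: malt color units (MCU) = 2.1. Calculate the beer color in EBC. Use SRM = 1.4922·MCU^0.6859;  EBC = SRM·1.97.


SRM = 1.4922·2.1^0.6859 = 2.4822
EBC = 2.4822·1.97

4.8899 EBC


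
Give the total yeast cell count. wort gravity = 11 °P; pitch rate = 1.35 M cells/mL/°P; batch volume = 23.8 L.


cells (billions) = rate · V_L · °P
cells = 1.35 · 23.8 · 11

353.4300 billion cells


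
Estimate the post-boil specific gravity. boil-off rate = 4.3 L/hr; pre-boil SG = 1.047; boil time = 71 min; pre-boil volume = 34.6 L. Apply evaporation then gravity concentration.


V_post = V_pre − rate·(t/60);  SG_post = 1 + (SG_pre−1)·V_pre/V_post
V_post = 34.6 − 4.3·(71/60) = 29.5117
SG_post = 1 + (1.047 − 1)·34.6/29.5117

1.0551


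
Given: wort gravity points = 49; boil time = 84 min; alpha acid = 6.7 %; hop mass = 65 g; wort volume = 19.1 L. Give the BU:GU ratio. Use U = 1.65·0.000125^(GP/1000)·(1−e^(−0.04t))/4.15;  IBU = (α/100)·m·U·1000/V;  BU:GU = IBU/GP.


U = 1.65·0.000125^(49/1000)·(1−e^(−0.04·84))/4.15 = 0.2471
IBU = (6.7/100)·65·0.2471·1000/19.1 = 56.3360
BU:GU = 56.3360/49

1.1497


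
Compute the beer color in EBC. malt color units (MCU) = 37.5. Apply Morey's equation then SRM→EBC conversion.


SRM = 1.4922·MCU^0.6859;  EBC = SRM·1.97
SRM = 1.4922·37.5^0.6859 = 17.9248
EBC = 17.9248·1.97

35.3119 EBC


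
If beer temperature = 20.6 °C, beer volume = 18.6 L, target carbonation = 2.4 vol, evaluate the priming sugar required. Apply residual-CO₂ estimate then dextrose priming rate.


residual = 14.695·(0.01821 + 0.09011·e^(−0.04·T));  sugar = (target − residual)·4.0·V
residual = 14.695·(0.01821 + 0.09011·e^(−0.04·20.6)) = 0.8485
sugar = (2.4 − 0.8485)·4.0·18.6

115.4336 g


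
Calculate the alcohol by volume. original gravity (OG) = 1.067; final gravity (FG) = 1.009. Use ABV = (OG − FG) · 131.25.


ABV = (1.067 − 1.009) · 131.25

7.6125 % ABV


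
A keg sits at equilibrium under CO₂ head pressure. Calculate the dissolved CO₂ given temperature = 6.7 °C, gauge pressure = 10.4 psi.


vols = (P + 14.695)·(0.01821 + 0.09011·e^(−0.04·T))
vols = (10.4 + 14.695)·(0.01821 + 0.09011·e^(−0.04·6.7))

2.1867 volumes


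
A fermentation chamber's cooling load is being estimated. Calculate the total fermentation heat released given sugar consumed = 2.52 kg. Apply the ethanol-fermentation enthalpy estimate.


Q = m_sugar · 590 kJ/kg
Q = 2.52 · 590

1486.8000 kJ


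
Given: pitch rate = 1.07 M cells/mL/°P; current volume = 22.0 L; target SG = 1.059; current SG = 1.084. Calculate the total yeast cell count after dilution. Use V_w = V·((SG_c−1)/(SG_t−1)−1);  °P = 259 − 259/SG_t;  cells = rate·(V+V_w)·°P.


V_w = 22.0·((1.084−1)/(1.059−1)−1) = 9.3220
V_final = 22.0 + 9.3220 = 31.3220
°P = 259 − 259/1.059 = 14.4297
cells = 1.07·31.3220·14.4297

483.6036 billion cells


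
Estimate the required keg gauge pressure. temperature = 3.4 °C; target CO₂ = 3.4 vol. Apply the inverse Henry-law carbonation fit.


psi = vols/(0.01821 + 0.09011·e^(−0.04·T)) − 14.695
psi = 3.4/(0.01821 + 0.09011·e^(−0.04·3.4)) − 14.695

20.4065 psi


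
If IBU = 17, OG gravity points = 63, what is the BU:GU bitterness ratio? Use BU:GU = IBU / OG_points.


BU:GU = 17 / 63

0.2698


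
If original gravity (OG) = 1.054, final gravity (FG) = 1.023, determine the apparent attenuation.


AA = (OG − FG)/(OG − 1) · 100
AA = (1.054 − 1.023)/(1.054 − 1) · 100

57.4074 %


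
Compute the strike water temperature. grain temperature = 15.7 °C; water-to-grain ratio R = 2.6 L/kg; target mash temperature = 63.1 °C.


T_strike = (0.41/R)·(T_mash − T_grain) + T_mash
T_strike = (0.41/2.6)·(63.1 − 15.7) + 63.1

70.5746 °C


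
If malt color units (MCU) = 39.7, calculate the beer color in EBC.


SRM = 1.4922·MCU^0.6859;  EBC = SRM·1.97
SRM = 1.4922·39.7^0.6859 = 18.6396
EBC = 18.6396·1.97

36.7201 EBC


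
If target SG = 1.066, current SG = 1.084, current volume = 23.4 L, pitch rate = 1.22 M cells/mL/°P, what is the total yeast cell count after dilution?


V_w = V·((SG_c−1)/(SG_t−1)−1);  °P = 259 − 259/SG_t;  cells = rate·(V+V_w)·°P
V_w = 23.4·((1.084−1)/(1.066−1)−1) = 6.3818
V_final = 23.4 + 6.3818 = 29.7818
°P = 259 − 259/1.066 = 16.0356
cells = 1.22·29.7818·16.0356

582.6363 billion cells


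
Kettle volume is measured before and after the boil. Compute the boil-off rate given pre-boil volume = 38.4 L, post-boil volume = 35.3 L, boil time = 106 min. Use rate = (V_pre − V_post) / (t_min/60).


rate = (38.4 − 35.3) / (106/60)

1.7547 L/hr


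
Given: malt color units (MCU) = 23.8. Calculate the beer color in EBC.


SRM = 1.4922·MCU^0.6859;  EBC = SRM·1.97
SRM = 1.4922·23.8^0.6859 = 13.1226
EBC = 13.1226·1.97

25.8516 EBC


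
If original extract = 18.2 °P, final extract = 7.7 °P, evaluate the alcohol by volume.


SG = 259/(259 − P);  ABV = (OG − FG)·131.25
OG = 259/(259 − 18.2) = 1.0756
FG = 259/(259 − 7.7) = 1.0306
ABV = (1.0756 − 1.0306)·131.25

5.8985 % ABV


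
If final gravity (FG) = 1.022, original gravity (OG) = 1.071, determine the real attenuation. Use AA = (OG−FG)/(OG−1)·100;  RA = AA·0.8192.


AA = (1.071 − 1.022)/(1.071 − 1)·100 = 69.0141
RA = 69.0141·0.8192

56.5363 %


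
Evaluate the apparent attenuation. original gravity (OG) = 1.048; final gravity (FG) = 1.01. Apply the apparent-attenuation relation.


AA = (OG − FG)/(OG − 1) · 100
AA = (1.048 − 1.01)/(1.048 − 1) · 100

79.1667 %


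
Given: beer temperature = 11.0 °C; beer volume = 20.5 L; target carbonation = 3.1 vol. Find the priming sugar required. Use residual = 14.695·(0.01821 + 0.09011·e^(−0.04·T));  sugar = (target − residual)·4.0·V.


residual = 14.695·(0.01821 + 0.09011·e^(−0.04·11.0)) = 1.1204
sugar = (3.1 − 1.1204)·4.0·20.5

162.3266 g


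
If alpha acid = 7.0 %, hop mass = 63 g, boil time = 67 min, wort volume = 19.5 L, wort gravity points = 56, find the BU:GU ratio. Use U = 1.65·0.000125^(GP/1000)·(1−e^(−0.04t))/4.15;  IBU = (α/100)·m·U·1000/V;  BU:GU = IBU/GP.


U = 1.65·0.000125^(56/1000)·(1−e^(−0.04·67))/4.15 = 0.2239
IBU = (7.0/100)·63·0.2239·1000/19.5 = 50.6314
BU:GU = 50.6314/56

0.9041


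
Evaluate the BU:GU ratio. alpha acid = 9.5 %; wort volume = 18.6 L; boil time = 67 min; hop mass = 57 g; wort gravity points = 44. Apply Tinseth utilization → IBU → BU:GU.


U = 1.65·0.000125^(GP/1000)·(1−e^(−0.04t))/4.15;  IBU = (α/100)·m·U·1000/V;  BU:GU = IBU/GP
U = 1.65·0.000125^(44/1000)·(1−e^(−0.04·67))/4.15 = 0.2494
IBU = (9.5/100)·57·0.2494·1000/18.6 = 72.6004
BU:GU = 72.6004/44

1.6500


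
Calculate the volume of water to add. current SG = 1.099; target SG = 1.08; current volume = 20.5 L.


V_water = V·((SG_curr − 1)/(SG_target − 1) − 1)
V_water = 20.5·((1.099 − 1)/(1.08 − 1) − 1)

4.8687 L


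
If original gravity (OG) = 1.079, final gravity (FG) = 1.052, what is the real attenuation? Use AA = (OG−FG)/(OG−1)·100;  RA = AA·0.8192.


AA = (1.079 − 1.052)/(1.079 − 1)·100 = 34.1772
RA = 34.1772·0.8192

27.9980 %


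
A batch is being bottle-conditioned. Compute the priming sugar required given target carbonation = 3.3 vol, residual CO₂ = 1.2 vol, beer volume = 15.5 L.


sugar = (target − residual)·4.0·V
sugar = (3.3 − 1.2)·4.0·15.5

130.2000 g


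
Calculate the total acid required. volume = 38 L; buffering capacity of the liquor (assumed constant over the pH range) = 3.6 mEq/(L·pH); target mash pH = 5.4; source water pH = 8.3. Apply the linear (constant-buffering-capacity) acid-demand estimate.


acid = buffering capacity · (pH_source − pH_target) · V
acid = 3.6 · (8.3 − 5.4) · 38

396.7200 mEq


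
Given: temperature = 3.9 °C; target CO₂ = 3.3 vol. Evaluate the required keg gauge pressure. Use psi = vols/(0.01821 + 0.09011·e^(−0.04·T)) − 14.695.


psi = 3.3/(0.01821 + 0.09011·e^(−0.04·3.9)) − 14.695

19.9309 psi


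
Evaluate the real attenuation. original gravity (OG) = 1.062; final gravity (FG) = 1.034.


AA = (OG−FG)/(OG−1)·100;  RA = AA·0.8192
AA = (1.062 − 1.034)/(1.062 − 1)·100 = 45.1613
RA = 45.1613·0.8192

36.9961 %


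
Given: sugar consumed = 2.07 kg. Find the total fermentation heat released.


Q = m_sugar · 590 kJ/kg
Q = 2.07 · 590

1221.3000 kJ


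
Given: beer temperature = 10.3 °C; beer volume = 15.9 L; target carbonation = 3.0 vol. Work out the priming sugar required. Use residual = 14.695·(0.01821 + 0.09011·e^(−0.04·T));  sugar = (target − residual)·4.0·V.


residual = 14.695·(0.01821 + 0.09011·e^(−0.04·10.3)) = 1.1446
sugar = (3.0 − 1.1446)·4.0·15.9

118.0019 g


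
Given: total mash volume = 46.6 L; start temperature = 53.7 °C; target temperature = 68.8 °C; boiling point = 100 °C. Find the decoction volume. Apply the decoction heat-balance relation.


V_dec = V_total·(T_target − T_start)/(T_boil − T_start)
V_dec = 46.6·(68.8 − 53.7)/(100 − 53.7)

15.1978 L


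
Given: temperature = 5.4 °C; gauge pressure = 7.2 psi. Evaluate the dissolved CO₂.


vols = (P + 14.695)·(0.01821 + 0.09011·e^(−0.04·T))
vols = (7.2 + 14.695)·(0.01821 + 0.09011·e^(−0.04·5.4))

1.9884 volumes


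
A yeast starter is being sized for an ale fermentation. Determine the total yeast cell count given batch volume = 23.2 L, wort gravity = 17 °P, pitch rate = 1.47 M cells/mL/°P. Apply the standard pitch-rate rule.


cells (billions) = rate · V_L · °P
cells = 1.47 · 23.2 · 17

579.7680 billion cells


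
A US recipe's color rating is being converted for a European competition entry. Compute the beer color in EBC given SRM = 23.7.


EBC = SRM · 1.97
EBC = 23.7 · 1.97

46.6890 EBC


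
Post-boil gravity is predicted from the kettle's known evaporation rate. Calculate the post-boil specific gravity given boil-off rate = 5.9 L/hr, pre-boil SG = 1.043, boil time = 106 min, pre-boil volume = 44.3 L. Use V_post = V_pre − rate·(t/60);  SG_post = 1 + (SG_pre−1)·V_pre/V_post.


V_post = 44.3 − 5.9·(106/60) = 33.8767
SG_post = 1 + (1.043 − 1)·44.3/33.8767

1.0562


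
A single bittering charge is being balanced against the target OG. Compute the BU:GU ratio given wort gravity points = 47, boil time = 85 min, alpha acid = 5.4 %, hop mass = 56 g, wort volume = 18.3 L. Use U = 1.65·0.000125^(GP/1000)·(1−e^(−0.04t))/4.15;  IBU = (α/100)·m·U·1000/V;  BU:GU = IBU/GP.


U = 1.65·0.000125^(47/1000)·(1−e^(−0.04·85))/4.15 = 0.2519
IBU = (5.4/100)·56·0.2519·1000/18.3 = 41.6275
BU:GU = 41.6275/47

0.8857


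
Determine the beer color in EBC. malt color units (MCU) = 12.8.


SRM = 1.4922·MCU^0.6859;  EBC = SRM·1.97
SRM = 1.4922·12.8^0.6859 = 8.5756
EBC = 8.5756·1.97

16.8938 EBC


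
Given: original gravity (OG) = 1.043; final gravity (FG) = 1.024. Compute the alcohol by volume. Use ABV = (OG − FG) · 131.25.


ABV = (1.043 − 1.024) · 131.25

2.4937 % ABV


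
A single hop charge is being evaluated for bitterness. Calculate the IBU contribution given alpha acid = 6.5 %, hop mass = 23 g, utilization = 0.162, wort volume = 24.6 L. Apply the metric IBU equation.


IBU = (α/100)·mass·U·1000 / V
IBU = (6.5/100)·23·0.162·1000 / 24.6

9.8451 IBU


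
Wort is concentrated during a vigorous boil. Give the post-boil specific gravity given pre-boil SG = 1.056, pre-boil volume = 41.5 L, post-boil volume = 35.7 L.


SG_post = 1 + (SG_pre − 1)·V_pre/V_post
pts_pre = (1.056 − 1)·1000 = 56.0000
pts_post = 56.0000·41.5/35.7 = 65.0980
SG_post = 1 + 65.0980/1000

1.0651


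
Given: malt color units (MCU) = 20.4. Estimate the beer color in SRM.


SRM = 1.4922 · MCU^0.6859
SRM = 1.4922 · 20.4^0.6859

11.8060 SRM


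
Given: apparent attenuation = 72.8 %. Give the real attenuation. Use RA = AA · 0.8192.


RA = 72.8 · 0.8192

59.6378 %


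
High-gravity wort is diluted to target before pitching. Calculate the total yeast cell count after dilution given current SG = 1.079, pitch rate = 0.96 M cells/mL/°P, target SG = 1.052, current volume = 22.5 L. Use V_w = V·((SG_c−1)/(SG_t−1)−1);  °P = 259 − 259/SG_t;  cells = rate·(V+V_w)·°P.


V_w = 22.5·((1.079−1)/(1.052−1)−1) = 11.6827
V_final = 22.5 + 11.6827 = 34.1827
°P = 259 − 259/1.052 = 12.8023
cells = 0.96·34.1827·12.8023

420.1118 billion cells


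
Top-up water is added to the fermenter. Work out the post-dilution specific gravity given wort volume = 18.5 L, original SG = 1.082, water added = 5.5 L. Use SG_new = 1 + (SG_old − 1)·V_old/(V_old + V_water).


pts = (1.082 − 1)·1000·18.5/(18.5 + 5.5) = 63.2083
SG_new = 1 + 63.2083/1000

1.0632


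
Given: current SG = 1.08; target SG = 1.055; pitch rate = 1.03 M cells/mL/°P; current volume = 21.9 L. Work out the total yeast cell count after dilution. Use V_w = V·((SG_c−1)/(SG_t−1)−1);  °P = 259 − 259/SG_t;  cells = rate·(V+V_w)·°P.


V_w = 21.9·((1.08−1)/(1.055−1)−1) = 9.9545
V_final = 21.9 + 9.9545 = 31.8545
°P = 259 − 259/1.055 = 13.5024
cells = 1.03·31.8545·13.5024

443.0152 billion cells


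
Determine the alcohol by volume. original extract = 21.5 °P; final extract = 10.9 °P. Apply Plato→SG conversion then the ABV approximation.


SG = 259/(259 − P);  ABV = (OG − FG)·131.25
OG = 259/(259 − 21.5) = 1.0905
FG = 259/(259 − 10.9) = 1.0439
ABV = (1.0905 − 1.0439)·131.25

6.1153 % ABV


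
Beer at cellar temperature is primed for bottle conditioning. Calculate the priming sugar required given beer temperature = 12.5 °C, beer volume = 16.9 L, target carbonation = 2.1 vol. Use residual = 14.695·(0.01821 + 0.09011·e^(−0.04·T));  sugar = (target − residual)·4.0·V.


residual = 14.695·(0.01821 + 0.09011·e^(−0.04·12.5)) = 1.0707
sugar = (2.1 − 1.0707)·4.0·16.9

69.5777 g


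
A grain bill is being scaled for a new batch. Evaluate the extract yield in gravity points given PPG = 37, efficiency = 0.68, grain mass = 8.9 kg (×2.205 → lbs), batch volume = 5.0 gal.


points = lbs × PPG × eff / vol
lbs = 8.9 × 2.205 = 19.6245
points = 19.6245 × 37 × 0.68 / 5.0

98.7505 points


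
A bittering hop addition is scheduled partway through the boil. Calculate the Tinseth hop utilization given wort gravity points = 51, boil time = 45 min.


U = 1.65·0.000125^(GP/1000) · (1 − e^(−0.04·t))/4.15
bigness = 1.65·0.000125^(51/1000) = 1.0433
boil_factor = (1 − e^(−0.04·45))/4.15 = 0.2011
U = 1.0433 · 0.2011

0.2099


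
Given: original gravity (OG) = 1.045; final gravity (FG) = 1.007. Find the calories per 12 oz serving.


ABW = (OG−FG)·131.25·0.79/FG;  °P = 259 − 259/SG (for OG→OE and FG→AE);  RE = 0.1808·OE + 0.8192·AE;  Cal = (6.9·ABW + 4·(RE−0.1))·FG·3.55
ABW = (1.045 − 1.007)·131.25·0.79/1.007 = 3.9127
OE = 259 − 259/1.045 = 11.1531 °P
AE = 259 − 259/1.007 = 1.8004 °P
RE = 0.1808·11.1531 + 0.8192·1.8004 = 3.4914 °P
Cal = (6.9·3.9127 + 4·(3.4914−0.1))·1.007·3.55

145.0079 kcal


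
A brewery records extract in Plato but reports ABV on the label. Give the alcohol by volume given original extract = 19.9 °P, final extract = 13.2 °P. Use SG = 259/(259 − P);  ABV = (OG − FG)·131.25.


OG = 259/(259 − 19.9) = 1.0832
FG = 259/(259 − 13.2) = 1.0537
ABV = (1.0832 − 1.0537)·131.25

3.8754 % ABV


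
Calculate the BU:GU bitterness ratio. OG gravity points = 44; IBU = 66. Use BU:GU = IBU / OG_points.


BU:GU = 66 / 44

1.5000


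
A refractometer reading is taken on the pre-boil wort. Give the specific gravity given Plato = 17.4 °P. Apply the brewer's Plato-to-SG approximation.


SG = 259/(259 − P)
SG = 259/(259 − 17.4)

1.0720


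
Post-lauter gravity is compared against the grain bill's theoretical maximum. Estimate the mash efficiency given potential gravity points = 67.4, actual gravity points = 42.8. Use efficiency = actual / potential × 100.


efficiency = 42.8 / 67.4 × 100

63.5015 %


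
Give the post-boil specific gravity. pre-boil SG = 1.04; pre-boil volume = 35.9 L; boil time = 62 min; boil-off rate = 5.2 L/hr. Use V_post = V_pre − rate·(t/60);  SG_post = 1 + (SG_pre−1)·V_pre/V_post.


V_post = 35.9 − 5.2·(62/60) = 30.5267
SG_post = 1 + (1.04 − 1)·35.9/30.5267

1.0470


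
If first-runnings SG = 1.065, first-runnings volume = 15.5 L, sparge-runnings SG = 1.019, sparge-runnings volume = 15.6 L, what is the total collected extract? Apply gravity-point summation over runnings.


total = Σ (SG_i − 1)·1000·V_i
first = (1.065 − 1)·1000·15.5 = 1007.5000
sparge = (1.019 − 1)·1000·15.6 = 296.4000
total = 1007.5000 + 296.4000

1303.9000 gravity·L


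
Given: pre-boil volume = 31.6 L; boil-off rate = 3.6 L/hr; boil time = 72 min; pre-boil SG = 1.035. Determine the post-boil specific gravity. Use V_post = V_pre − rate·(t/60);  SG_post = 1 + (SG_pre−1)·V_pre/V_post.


V_post = 31.6 − 3.6·(72/60) = 27.2800
SG_post = 1 + (1.035 − 1)·31.6/27.2800

1.0405


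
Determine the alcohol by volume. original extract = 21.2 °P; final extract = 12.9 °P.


SG = 259/(259 − P);  ABV = (OG − FG)·131.25
OG = 259/(259 − 21.2) = 1.0892
FG = 259/(259 − 12.9) = 1.0524
ABV = (1.0892 − 1.0524)·131.25

4.8212 % ABV


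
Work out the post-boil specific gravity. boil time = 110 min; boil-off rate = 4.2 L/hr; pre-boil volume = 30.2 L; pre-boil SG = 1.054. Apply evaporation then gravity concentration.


V_post = V_pre − rate·(t/60);  SG_post = 1 + (SG_pre−1)·V_pre/V_post
V_post = 30.2 − 4.2·(110/60) = 22.5000
SG_post = 1 + (1.054 − 1)·30.2/22.5000

1.0725


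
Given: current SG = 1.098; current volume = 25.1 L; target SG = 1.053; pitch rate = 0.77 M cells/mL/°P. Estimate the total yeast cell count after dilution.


V_w = V·((SG_c−1)/(SG_t−1)−1);  °P = 259 − 259/SG_t;  cells = rate·(V+V_w)·°P
V_w = 25.1·((1.098−1)/(1.053−1)−1) = 21.3113
V_final = 25.1 + 21.3113 = 46.4113
°P = 259 − 259/1.053 = 13.0361
cells = 0.77·46.4113·13.0361

465.8670 billion cells


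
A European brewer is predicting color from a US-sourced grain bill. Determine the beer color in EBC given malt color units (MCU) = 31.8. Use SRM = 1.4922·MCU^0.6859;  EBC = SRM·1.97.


SRM = 1.4922·31.8^0.6859 = 16.0082
EBC = 16.0082·1.97

31.5361 EBC


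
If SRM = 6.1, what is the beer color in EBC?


EBC = SRM · 1.97
EBC = 6.1 · 1.97

12.0170 EBC


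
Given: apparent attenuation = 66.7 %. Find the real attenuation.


RA = AA · 0.8192
RA = 66.7 · 0.8192

54.6406 %


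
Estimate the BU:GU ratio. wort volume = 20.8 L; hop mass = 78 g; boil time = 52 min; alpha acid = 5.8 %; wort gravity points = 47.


U = 1.65·0.000125^(GP/1000)·(1−e^(−0.04t))/4.15;  IBU = (α/100)·m·U·1000/V;  BU:GU = IBU/GP
U = 1.65·0.000125^(47/1000)·(1−e^(−0.04·52))/4.15 = 0.2281
IBU = (5.8/100)·78·0.2281·1000/20.8 = 49.6012
BU:GU = 49.6012/47

1.0553


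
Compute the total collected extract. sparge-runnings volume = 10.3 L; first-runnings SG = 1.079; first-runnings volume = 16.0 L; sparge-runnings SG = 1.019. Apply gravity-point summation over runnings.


total = Σ (SG_i − 1)·1000·V_i
first = (1.079 − 1)·1000·16.0 = 1264.0000
sparge = (1.019 − 1)·1000·10.3 = 195.7000
total = 1264.0000 + 195.7000

1459.7000 gravity·L


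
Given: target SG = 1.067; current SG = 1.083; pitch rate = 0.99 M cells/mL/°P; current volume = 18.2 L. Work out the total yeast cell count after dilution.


V_w = V·((SG_c−1)/(SG_t−1)−1);  °P = 259 − 259/SG_t;  cells = rate·(V+V_w)·°P
V_w = 18.2·((1.083−1)/(1.067−1)−1) = 4.3463
V_final = 18.2 + 4.3463 = 22.5463
°P = 259 − 259/1.067 = 16.2634
cells = 0.99·22.5463·16.2634

363.0112 billion cells


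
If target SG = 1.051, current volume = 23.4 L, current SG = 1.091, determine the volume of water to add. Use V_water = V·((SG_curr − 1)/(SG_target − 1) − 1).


V_water = 23.4·((1.091 − 1)/(1.051 − 1) − 1)

18.3529 L


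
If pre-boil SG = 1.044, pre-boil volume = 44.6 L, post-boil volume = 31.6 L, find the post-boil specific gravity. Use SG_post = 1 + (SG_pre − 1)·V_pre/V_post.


pts_pre = (1.044 − 1)·1000 = 44.0000
pts_post = 44.0000·44.6/31.6 = 62.1013
SG_post = 1 + 62.1013/1000

1.0621


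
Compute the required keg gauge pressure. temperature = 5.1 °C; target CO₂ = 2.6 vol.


psi = vols/(0.01821 + 0.09011·e^(−0.04·T)) − 14.695
psi = 2.6/(0.01821 + 0.09011·e^(−0.04·5.1)) − 14.695

13.6610 psi


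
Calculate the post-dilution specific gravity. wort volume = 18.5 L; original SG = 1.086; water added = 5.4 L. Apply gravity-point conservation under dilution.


SG_new = 1 + (SG_old − 1)·V_old/(V_old + V_water)
pts = (1.086 − 1)·1000·18.5/(18.5 + 5.4) = 66.5690
SG_new = 1 + 66.5690/1000

1.0666


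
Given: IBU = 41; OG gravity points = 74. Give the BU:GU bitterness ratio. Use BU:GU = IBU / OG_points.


BU:GU = 41 / 74

0.5541


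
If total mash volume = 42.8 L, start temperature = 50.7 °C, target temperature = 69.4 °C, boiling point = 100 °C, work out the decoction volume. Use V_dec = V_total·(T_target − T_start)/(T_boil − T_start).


V_dec = 42.8·(69.4 − 50.7)/(100 − 50.7)

16.2345 L


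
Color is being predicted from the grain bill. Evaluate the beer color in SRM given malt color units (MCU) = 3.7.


SRM = 1.4922 · MCU^0.6859
SRM = 1.4922 · 3.7^0.6859

3.6606 SRM


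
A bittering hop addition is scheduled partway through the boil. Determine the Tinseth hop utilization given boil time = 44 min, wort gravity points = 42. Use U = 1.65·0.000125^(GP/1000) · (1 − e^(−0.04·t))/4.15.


bigness = 1.65·0.000125^(42/1000) = 1.1312
boil_factor = (1 − e^(−0.04·44))/4.15 = 0.1995
U = 1.1312 · 0.1995

0.2257


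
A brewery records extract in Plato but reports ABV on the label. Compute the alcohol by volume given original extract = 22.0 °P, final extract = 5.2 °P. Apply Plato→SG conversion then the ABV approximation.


SG = 259/(259 − P);  ABV = (OG − FG)·131.25
OG = 259/(259 − 22.0) = 1.0928
FG = 259/(259 − 5.2) = 1.0205
ABV = (1.0928 − 1.0205)·131.25

9.4944 % ABV


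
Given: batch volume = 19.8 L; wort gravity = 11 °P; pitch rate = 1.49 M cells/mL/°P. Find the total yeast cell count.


cells (billions) = rate · V_L · °P
cells = 1.49 · 19.8 · 11

324.5220 billion cells


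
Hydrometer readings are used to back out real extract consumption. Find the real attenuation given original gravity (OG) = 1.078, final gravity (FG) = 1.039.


AA = (OG−FG)/(OG−1)·100;  RA = AA·0.8192
AA = (1.078 − 1.039)/(1.078 − 1)·100 = 50.0000
RA = 50.0000·0.8192

40.9600 %


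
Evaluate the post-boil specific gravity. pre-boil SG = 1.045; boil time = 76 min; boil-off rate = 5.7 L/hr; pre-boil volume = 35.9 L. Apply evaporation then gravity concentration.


V_post = V_pre − rate·(t/60);  SG_post = 1 + (SG_pre−1)·V_pre/V_post
V_post = 35.9 − 5.7·(76/60) = 28.6800
SG_post = 1 + (1.045 − 1)·35.9/28.6800

1.0563


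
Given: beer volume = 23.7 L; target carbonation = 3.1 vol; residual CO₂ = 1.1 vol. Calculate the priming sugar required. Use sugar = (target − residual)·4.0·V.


sugar = (3.1 − 1.1)·4.0·23.7

189.6000 g


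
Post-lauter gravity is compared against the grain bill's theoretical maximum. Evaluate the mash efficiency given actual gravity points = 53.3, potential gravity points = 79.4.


efficiency = actual / potential × 100
efficiency = 53.3 / 79.4 × 100

67.1285 %


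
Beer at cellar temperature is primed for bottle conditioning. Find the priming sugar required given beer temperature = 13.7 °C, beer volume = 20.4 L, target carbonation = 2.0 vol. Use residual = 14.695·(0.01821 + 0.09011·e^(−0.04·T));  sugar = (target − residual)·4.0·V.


residual = 14.695·(0.01821 + 0.09011·e^(−0.04·13.7)) = 1.0331
sugar = (2.0 − 1.0331)·4.0·20.4

78.8988 g


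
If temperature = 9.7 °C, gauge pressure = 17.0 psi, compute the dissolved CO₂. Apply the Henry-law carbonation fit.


vols = (P + 14.695)·(0.01821 + 0.09011·e^(−0.04·T))
vols = (17.0 + 14.695)·(0.01821 + 0.09011·e^(−0.04·9.7))

2.5147 volumes


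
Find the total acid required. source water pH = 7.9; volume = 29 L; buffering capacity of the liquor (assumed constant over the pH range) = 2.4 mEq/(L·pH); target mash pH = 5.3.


acid = buffering capacity · (pH_source − pH_target) · V
acid = 2.4 · (7.9 − 5.3) · 29

180.9600 mEq


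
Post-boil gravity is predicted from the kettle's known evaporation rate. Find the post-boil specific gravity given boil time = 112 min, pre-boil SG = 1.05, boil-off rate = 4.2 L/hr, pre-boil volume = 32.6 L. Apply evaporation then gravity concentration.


V_post = V_pre − rate·(t/60);  SG_post = 1 + (SG_pre−1)·V_pre/V_post
V_post = 32.6 − 4.2·(112/60) = 24.7600
SG_post = 1 + (1.05 − 1)·32.6/24.7600

1.0658


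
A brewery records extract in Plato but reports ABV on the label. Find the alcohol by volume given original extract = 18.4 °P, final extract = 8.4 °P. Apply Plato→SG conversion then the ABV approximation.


SG = 259/(259 − P);  ABV = (OG − FG)·131.25
OG = 259/(259 − 18.4) = 1.0765
FG = 259/(259 − 8.4) = 1.0335
ABV = (1.0765 − 1.0335)·131.25

5.6380 % ABV


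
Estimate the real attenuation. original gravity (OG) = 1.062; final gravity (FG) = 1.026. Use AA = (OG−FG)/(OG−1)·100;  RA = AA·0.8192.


AA = (1.062 − 1.026)/(1.062 − 1)·100 = 58.0645
RA = 58.0645·0.8192

47.5665 %


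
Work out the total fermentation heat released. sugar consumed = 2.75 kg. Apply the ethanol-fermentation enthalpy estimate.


Q = m_sugar · 590 kJ/kg
Q = 2.75 · 590

1622.5000 kJ


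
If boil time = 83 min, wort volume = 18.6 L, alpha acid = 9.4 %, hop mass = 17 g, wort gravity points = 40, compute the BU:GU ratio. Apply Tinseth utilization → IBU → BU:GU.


U = 1.65·0.000125^(GP/1000)·(1−e^(−0.04t))/4.15;  IBU = (α/100)·m·U·1000/V;  BU:GU = IBU/GP
U = 1.65·0.000125^(40/1000)·(1−e^(−0.04·83))/4.15 = 0.2675
IBU = (9.4/100)·17·0.2675·1000/18.6 = 22.9818
BU:GU = 22.9818/40

0.5745


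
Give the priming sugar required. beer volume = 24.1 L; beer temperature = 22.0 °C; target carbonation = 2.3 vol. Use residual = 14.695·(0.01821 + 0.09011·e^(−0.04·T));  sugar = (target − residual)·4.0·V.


residual = 14.695·(0.01821 + 0.09011·e^(−0.04·22.0)) = 0.8168
sugar = (2.3 − 0.8168)·4.0·24.1

142.9769 g


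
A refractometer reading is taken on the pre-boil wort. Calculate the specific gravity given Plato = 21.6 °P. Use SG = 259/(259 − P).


SG = 259/(259 − 21.6)

1.0910


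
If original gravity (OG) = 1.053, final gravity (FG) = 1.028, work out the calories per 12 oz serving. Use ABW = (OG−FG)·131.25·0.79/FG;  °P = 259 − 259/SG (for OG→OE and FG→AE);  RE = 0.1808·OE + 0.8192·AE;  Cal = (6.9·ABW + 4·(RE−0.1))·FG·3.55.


ABW = (1.053 − 1.028)·131.25·0.79/1.028 = 2.5216
OE = 259 − 259/1.053 = 13.0361 °P
AE = 259 − 259/1.028 = 7.0545 °P
RE = 0.1808·13.0361 + 0.8192·7.0545 = 8.1360 °P
Cal = (6.9·2.5216 + 4·(8.1360−0.1))·1.028·3.55

180.8012 kcal


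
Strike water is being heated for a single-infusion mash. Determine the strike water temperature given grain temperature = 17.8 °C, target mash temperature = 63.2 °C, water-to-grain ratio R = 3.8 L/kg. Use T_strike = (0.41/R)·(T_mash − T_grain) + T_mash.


T_strike = (0.41/3.8)·(63.2 − 17.8) + 63.2

68.0984 °C


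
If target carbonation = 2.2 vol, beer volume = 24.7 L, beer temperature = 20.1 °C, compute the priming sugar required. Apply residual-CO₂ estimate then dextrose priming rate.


residual = 14.695·(0.01821 + 0.09011·e^(−0.04·T));  sugar = (target − residual)·4.0·V
residual = 14.695·(0.01821 + 0.09011·e^(−0.04·20.1)) = 0.8602
sugar = (2.2 − 0.8602)·4.0·24.7

132.3715 g


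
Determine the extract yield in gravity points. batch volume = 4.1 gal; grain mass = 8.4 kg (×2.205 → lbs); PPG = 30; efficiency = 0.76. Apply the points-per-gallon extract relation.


points = lbs × PPG × eff / vol
lbs = 8.4 × 2.205 = 18.5220
points = 18.5220 × 30 × 0.76 / 4.1

103.0004 points


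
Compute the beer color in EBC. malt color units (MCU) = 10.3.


SRM = 1.4922·MCU^0.6859;  EBC = SRM·1.97
SRM = 1.4922·10.3^0.6859 = 7.3881
EBC = 7.3881·1.97

14.5545 EBC


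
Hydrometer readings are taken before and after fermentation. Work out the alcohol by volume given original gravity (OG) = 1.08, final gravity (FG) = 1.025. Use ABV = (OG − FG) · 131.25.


ABV = (1.08 − 1.025) · 131.25

7.2188 % ABV


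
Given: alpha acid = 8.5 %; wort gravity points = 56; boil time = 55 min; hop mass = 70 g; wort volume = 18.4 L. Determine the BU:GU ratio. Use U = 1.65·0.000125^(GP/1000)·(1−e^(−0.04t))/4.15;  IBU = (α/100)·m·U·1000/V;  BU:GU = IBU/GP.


U = 1.65·0.000125^(56/1000)·(1−e^(−0.04·55))/4.15 = 0.2137
IBU = (8.5/100)·70·0.2137·1000/18.4 = 69.1130
BU:GU = 69.1130/56

1.2342


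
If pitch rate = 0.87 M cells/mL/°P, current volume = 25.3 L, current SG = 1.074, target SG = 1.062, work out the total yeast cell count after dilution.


V_w = V·((SG_c−1)/(SG_t−1)−1);  °P = 259 − 259/SG_t;  cells = rate·(V+V_w)·°P
V_w = 25.3·((1.074−1)/(1.062−1)−1) = 4.8968
V_final = 25.3 + 4.8968 = 30.1968
°P = 259 − 259/1.062 = 15.1205
cells = 0.87·30.1968·15.1205

397.2343 billion cells


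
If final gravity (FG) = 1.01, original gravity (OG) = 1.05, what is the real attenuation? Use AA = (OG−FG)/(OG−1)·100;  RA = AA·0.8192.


AA = (1.05 − 1.01)/(1.05 − 1)·100 = 80.0000
RA = 80.0000·0.8192

65.5360 %


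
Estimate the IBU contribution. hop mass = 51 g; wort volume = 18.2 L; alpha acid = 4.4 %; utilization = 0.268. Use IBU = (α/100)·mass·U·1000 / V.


IBU = (4.4/100)·51·0.268·1000 / 18.2

33.0435 IBU


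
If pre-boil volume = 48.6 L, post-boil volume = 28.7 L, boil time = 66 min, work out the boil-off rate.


rate = (V_pre − V_post) / (t_min/60)
rate = (48.6 − 28.7) / (66/60)

18.0909 L/hr


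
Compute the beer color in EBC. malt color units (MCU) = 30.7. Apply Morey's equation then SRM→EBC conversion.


SRM = 1.4922·MCU^0.6859;  EBC = SRM·1.97
SRM = 1.4922·30.7^0.6859 = 15.6263
EBC = 15.6263·1.97

30.7837 EBC


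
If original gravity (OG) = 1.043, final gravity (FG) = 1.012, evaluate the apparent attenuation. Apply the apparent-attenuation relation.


AA = (OG − FG)/(OG − 1) · 100
AA = (1.043 − 1.012)/(1.043 − 1) · 100

72.0930 %


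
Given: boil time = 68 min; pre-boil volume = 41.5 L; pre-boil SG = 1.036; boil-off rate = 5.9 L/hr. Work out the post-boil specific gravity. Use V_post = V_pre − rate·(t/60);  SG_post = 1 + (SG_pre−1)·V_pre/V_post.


V_post = 41.5 − 5.9·(68/60) = 34.8133
SG_post = 1 + (1.036 − 1)·41.5/34.8133

1.0429


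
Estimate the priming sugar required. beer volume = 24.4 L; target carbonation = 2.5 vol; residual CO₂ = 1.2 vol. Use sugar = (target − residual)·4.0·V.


sugar = (2.5 − 1.2)·4.0·24.4

126.8800 g


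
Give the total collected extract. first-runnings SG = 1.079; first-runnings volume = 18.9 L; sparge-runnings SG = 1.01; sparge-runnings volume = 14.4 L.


total = Σ (SG_i − 1)·1000·V_i
first = (1.079 − 1)·1000·18.9 = 1493.1000
sparge = (1.01 − 1)·1000·14.4 = 144.0000
total = 1493.1000 + 144.0000

1637.1000 gravity·L


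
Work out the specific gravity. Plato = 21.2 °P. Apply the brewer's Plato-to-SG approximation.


SG = 259/(259 − P)
SG = 259/(259 − 21.2)

1.0892


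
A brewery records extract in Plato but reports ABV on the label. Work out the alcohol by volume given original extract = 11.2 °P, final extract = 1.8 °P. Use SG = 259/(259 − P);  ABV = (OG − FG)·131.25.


OG = 259/(259 − 11.2) = 1.0452
FG = 259/(259 − 1.8) = 1.0070
ABV = (1.0452 − 1.0070)·131.25

5.0137 % ABV


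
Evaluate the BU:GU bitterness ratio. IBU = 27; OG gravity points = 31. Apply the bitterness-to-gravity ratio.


BU:GU = IBU / OG_points
BU:GU = 27 / 31

0.8710


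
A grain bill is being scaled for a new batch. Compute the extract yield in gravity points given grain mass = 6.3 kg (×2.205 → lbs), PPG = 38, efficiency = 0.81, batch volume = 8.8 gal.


points = lbs × PPG × eff / vol
lbs = 6.3 × 2.205 = 13.8915
points = 13.8915 × 38 × 0.81 / 8.8

48.5887 points


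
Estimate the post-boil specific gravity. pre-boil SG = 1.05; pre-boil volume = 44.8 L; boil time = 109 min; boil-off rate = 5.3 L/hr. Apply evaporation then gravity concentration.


V_post = V_pre − rate·(t/60);  SG_post = 1 + (SG_pre−1)·V_pre/V_post
V_post = 44.8 − 5.3·(109/60) = 35.1717
SG_post = 1 + (1.05 − 1)·44.8/35.1717

1.0637


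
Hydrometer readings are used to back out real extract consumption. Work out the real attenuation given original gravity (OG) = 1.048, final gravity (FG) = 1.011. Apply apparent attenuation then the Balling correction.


AA = (OG−FG)/(OG−1)·100;  RA = AA·0.8192
AA = (1.048 − 1.011)/(1.048 − 1)·100 = 77.0833
RA = 77.0833·0.8192

63.1467 %


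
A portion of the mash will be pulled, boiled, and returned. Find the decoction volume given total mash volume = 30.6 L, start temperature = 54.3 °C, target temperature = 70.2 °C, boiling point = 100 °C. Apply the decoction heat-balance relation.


V_dec = V_total·(T_target − T_start)/(T_boil − T_start)
V_dec = 30.6·(70.2 − 54.3)/(100 − 54.3)

10.6464 L


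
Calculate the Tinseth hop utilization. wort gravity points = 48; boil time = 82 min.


U = 1.65·0.000125^(GP/1000) · (1 − e^(−0.04·t))/4.15
bigness = 1.65·0.000125^(48/1000) = 1.0719
boil_factor = (1 − e^(−0.04·82))/4.15 = 0.2319
U = 1.0719 · 0.2319

0.2486


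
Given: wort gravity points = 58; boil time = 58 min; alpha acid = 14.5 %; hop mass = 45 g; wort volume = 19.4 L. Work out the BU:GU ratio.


U = 1.65·0.000125^(GP/1000)·(1−e^(−0.04t))/4.15;  IBU = (α/100)·m·U·1000/V;  BU:GU = IBU/GP
U = 1.65·0.000125^(58/1000)·(1−e^(−0.04·58))/4.15 = 0.2129
IBU = (14.5/100)·45·0.2129·1000/19.4 = 71.5995
BU:GU = 71.5995/58

1.2345


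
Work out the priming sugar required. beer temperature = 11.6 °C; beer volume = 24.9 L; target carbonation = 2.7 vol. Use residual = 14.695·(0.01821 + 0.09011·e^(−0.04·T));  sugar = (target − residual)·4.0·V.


residual = 14.695·(0.01821 + 0.09011·e^(−0.04·11.6)) = 1.1002
sugar = (2.7 − 1.1002)·4.0·24.9

159.3417 g


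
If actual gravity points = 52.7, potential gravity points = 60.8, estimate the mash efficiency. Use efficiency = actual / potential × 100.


efficiency = 52.7 / 60.8 × 100

86.6776 %


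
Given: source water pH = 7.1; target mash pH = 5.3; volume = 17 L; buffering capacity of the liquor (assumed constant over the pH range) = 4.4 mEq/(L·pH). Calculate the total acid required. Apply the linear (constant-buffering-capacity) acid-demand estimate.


acid = buffering capacity · (pH_source − pH_target) · V
acid = 4.4 · (7.1 − 5.3) · 17

134.6400 mEq


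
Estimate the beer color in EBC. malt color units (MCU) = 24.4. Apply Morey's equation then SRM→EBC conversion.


SRM = 1.4922·MCU^0.6859;  EBC = SRM·1.97
SRM = 1.4922·24.4^0.6859 = 13.3487
EBC = 13.3487·1.97

26.2969 EBC


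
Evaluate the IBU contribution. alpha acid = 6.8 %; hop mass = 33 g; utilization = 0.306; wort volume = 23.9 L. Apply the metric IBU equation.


IBU = (α/100)·mass·U·1000 / V
IBU = (6.8/100)·33·0.306·1000 / 23.9

28.7307 IBU


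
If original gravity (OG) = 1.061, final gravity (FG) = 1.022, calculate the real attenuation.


AA = (OG−FG)/(OG−1)·100;  RA = AA·0.8192
AA = (1.061 − 1.022)/(1.061 − 1)·100 = 63.9344
RA = 63.9344·0.8192

52.3751 %


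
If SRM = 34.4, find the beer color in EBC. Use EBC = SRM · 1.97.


EBC = 34.4 · 1.97

67.7680 EBC


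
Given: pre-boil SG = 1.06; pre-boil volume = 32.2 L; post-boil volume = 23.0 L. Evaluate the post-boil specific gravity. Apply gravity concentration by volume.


SG_post = 1 + (SG_pre − 1)·V_pre/V_post
pts_pre = (1.06 − 1)·1000 = 60.0000
pts_post = 60.0000·32.2/23.0 = 84.0000
SG_post = 1 + 84.0000/1000

1.0840


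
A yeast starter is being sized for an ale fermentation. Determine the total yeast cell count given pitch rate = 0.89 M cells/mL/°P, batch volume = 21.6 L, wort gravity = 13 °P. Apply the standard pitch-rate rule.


cells (billions) = rate · V_L · °P
cells = 0.89 · 21.6 · 13

249.9120 billion cells


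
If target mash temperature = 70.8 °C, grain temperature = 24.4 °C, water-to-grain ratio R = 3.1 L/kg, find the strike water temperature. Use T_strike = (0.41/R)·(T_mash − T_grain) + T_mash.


T_strike = (0.41/3.1)·(70.8 − 24.4) + 70.8

76.9368 °C


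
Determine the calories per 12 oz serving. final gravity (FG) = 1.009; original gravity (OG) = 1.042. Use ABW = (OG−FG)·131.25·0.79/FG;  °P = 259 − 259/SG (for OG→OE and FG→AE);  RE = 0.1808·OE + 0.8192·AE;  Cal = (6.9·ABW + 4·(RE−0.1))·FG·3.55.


ABW = (1.042 − 1.009)·131.25·0.79/1.009 = 3.3912
OE = 259 − 259/1.042 = 10.4395 °P
AE = 259 − 259/1.009 = 2.3102 °P
RE = 0.1808·10.4395 + 0.8192·2.3102 = 3.7800 °P
Cal = (6.9·3.3912 + 4·(3.7800−0.1))·1.009·3.55

136.5404 kcal


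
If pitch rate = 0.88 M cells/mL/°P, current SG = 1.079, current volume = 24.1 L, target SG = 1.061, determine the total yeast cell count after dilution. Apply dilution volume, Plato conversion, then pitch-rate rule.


V_w = V·((SG_c−1)/(SG_t−1)−1);  °P = 259 − 259/SG_t;  cells = rate·(V+V_w)·°P
V_w = 24.1·((1.079−1)/(1.061−1)−1) = 7.1115
V_final = 24.1 + 7.1115 = 31.2115
°P = 259 − 259/1.061 = 14.8907
cells = 0.88·31.2115·14.8907

408.9886 billion cells


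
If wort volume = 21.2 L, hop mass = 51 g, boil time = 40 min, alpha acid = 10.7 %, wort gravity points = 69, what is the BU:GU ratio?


U = 1.65·0.000125^(GP/1000)·(1−e^(−0.04t))/4.15;  IBU = (α/100)·m·U·1000/V;  BU:GU = IBU/GP
U = 1.65·0.000125^(69/1000)·(1−e^(−0.04·40))/4.15 = 0.1707
IBU = (10.7/100)·51·0.1707·1000/21.2 = 43.9339
BU:GU = 43.9339/69

0.6367


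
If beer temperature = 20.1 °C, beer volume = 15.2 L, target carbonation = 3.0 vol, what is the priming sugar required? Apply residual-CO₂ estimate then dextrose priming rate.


residual = 14.695·(0.01821 + 0.09011·e^(−0.04·T));  sugar = (target − residual)·4.0·V
residual = 14.695·(0.01821 + 0.09011·e^(−0.04·20.1)) = 0.8602
sugar = (3.0 − 0.8602)·4.0·15.2

130.0994 g


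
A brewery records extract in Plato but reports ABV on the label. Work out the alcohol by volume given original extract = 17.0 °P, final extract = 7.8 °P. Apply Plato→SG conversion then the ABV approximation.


SG = 259/(259 − P);  ABV = (OG − FG)·131.25
OG = 259/(259 − 17.0) = 1.0702
FG = 259/(259 − 7.8) = 1.0311
ABV = (1.0702 − 1.0311)·131.25

5.1446 % ABV


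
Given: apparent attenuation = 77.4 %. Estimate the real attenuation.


RA = AA · 0.8192
RA = 77.4 · 0.8192

63.4061 %


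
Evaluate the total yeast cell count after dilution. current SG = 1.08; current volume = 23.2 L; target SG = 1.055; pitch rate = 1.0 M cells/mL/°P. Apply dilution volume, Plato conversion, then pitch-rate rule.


V_w = V·((SG_c−1)/(SG_t−1)−1);  °P = 259 − 259/SG_t;  cells = rate·(V+V_w)·°P
V_w = 23.2·((1.08−1)/(1.055−1)−1) = 10.5455
V_final = 23.2 + 10.5455 = 33.7455
°P = 259 − 259/1.055 = 13.5024
cells = 1.0·33.7455·13.5024

455.6436 billion cells
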